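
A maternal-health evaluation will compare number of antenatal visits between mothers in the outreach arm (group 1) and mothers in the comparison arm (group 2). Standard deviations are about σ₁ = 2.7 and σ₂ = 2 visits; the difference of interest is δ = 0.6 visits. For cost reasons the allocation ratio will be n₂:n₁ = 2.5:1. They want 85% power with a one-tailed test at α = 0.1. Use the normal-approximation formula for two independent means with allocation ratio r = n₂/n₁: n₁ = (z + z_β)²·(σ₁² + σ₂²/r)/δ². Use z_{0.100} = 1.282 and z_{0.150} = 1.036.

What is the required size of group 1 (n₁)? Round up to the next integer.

n₁ = (z_α + z_β)² · (σ₁² + σ₂²/r) / δ²
   = (1.282 + 1.036)² · (2.7² + 2²/2.5) / 0.6²
   = 5.3731 · (7.29 + 1.6) / 0.36
   = 5.3731 · 8.89 / 0.36
   = 132.69
Round up → n₁ = 133; n₂ = r·n₁ = 2.5 × 133 = 333.

n₁ = 133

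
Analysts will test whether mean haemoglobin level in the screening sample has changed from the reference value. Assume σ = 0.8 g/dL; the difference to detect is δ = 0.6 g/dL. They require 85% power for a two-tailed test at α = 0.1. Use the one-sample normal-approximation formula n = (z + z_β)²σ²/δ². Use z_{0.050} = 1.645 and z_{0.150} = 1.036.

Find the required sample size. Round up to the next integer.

n = 13

n = (z_{α/2} + z_β)² · σ² / δ²
  = (1.645 + 1.036)² · 0.8² / 0.6²
  = 7.1878 · 0.64 / 0.36
  = 12.78
Round up → n = 13.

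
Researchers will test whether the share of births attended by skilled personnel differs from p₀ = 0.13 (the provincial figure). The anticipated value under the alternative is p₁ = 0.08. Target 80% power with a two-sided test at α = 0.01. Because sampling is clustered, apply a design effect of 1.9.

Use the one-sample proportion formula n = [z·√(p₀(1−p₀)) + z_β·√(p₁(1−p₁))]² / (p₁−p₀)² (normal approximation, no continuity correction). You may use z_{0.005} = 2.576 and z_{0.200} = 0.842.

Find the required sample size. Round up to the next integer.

n = 911

n = [z_{α/2}·√(p₀q₀) + z_β·√(p₁q₁)]² / (p₁ − p₀)²
  = [2.576·√(0.13·0.87) + 0.842·√(0.08·0.92)]² / (-0.05)²
  = [2.576·0.3363 + 0.842·0.2713]² / 0.0025
  = [1.0947]² / 0.0025
  = 479.39
Design effect: 1.9 × 479.39 = 910.84.
Round up → n = 911.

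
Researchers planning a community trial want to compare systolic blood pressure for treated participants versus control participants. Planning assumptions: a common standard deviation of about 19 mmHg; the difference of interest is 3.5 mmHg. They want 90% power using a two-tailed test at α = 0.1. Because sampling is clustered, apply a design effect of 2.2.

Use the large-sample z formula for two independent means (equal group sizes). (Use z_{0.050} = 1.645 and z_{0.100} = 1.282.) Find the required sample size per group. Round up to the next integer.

n = 1111 per group

n = (z_{α/2} + z_β)² · (σ₁² + σ₂²) / δ²
  = (1.645 + 1.282)² · (2·19² = 722) / 3.5²
  = 8.5673 · 722 / 12.25
  = 504.95
Design effect: 2.2 × 504.95 = 1110.89.
Round up → n = 1111 per group.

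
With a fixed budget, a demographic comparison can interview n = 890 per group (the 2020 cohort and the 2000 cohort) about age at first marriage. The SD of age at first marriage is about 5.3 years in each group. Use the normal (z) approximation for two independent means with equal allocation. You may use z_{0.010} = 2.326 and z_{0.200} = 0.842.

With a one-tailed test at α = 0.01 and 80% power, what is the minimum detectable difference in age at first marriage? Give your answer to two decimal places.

Minimum detectable difference ≈ 0.80 years

δ = (z_α + z_β) · √((σ₁²+σ₂²)/n)
  = (2.326 + 0.842) · √(56.18/890)
  = 3.168 · √0.06312
  = 3.168 · 0.2512
  = 0.7959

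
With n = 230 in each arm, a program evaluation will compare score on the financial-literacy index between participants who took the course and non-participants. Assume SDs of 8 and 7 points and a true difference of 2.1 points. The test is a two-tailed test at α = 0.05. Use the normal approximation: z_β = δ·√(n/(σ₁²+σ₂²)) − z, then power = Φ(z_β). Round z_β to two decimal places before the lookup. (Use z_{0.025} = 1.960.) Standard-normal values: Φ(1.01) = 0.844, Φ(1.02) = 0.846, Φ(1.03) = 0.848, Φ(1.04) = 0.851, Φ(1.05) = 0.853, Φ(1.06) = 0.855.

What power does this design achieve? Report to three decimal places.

Power ≈ 0.851

z_β = δ·√(n/(σ₁²+σ₂²)) − z_{α/2}
    = 2.1 · √(230/113) − 1.960
    = 2.1 · 1.42667 − 1.960
    = 2.9960 − 1.960 = 1.0360 → 1.04
Power = Φ(1.04) = 0.851.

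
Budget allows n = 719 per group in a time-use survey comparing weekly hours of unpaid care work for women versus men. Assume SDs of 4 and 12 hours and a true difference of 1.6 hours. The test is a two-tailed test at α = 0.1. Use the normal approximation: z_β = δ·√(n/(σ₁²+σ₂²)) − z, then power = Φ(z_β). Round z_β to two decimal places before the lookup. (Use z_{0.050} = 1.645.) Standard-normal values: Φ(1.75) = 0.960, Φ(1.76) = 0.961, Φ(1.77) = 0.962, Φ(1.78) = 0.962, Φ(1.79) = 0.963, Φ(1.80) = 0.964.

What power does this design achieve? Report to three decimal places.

Power ≈ 0.960

z_β = δ·√(n/(σ₁²+σ₂²)) − z_{α/2}
    = 1.6 · √(719/160) − 1.645
    = 1.6 · 2.11985 − 1.645
    = 3.3918 − 1.645 = 1.7468 → 1.75
Power = Φ(1.75) = 0.960.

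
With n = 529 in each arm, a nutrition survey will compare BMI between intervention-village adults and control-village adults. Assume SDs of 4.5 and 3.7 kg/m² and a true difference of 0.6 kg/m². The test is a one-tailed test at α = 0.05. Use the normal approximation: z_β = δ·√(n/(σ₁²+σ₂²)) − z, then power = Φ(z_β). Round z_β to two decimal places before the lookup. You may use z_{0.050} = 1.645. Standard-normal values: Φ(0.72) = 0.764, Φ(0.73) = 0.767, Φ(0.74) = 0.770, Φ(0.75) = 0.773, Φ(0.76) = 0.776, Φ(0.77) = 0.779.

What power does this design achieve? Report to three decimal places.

Power ≈ 0.764

z_β = δ·√(n/(σ₁²+σ₂²)) − z_α
    = 0.6 · √(529/33.94) − 1.645
    = 0.6 · 3.94795 − 1.645
    = 2.3688 − 1.645 = 0.7238 → 0.72
Power = Φ(0.72) = 0.764.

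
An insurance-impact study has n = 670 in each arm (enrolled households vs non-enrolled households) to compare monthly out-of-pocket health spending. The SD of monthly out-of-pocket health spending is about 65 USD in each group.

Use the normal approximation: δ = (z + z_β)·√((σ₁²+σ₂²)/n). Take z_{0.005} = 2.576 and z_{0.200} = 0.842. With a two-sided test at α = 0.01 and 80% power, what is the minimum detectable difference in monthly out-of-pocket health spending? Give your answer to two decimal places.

δ = (z_{α/2} + z_β) · √((σ₁²+σ₂²)/n)
  = (2.576 + 0.842) · √(8450/670)
  = 3.418 · √12.6119
  = 3.418 · 3.5513
  = 12.1384

Minimum detectable difference ≈ 12.14 USD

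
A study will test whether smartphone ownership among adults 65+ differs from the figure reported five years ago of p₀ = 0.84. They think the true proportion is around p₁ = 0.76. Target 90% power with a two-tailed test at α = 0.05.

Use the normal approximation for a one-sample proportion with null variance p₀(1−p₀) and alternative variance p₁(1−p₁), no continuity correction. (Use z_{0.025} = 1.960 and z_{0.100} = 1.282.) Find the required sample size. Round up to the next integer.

n = 251

n = [z_{α/2}·√(p₀q₀) + z_β·√(p₁q₁)]² / (p₁ − p₀)²
  = [1.960·√(0.84·0.16) + 1.282·√(0.76·0.24)]² / (-0.08)²
  = [1.960·0.3666 + 1.282·0.4271]² / 0.0064
  = [1.2661]² / 0.0064
  = 250.46
Round up → n = 251.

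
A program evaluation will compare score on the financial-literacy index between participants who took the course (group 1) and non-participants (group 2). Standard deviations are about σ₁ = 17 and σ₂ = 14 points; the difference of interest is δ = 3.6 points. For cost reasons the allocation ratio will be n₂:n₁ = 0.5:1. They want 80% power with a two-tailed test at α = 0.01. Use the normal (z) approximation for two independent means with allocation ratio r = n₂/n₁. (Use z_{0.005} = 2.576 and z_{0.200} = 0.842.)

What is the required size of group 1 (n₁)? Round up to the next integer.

n₁ = 614

n₁ = (z_{α/2} + z_β)² · (σ₁² + σ₂²/r) / δ²
   = (2.576 + 0.842)² · (17² + 14²/0.5) / 3.6²
   = 11.6827 · (289 + 392) / 12.96
   = 11.6827 · 681 / 12.96
   = 613.88
Round up → n₁ = 614; n₂ = r·n₁ = 0.5 × 614 = 307.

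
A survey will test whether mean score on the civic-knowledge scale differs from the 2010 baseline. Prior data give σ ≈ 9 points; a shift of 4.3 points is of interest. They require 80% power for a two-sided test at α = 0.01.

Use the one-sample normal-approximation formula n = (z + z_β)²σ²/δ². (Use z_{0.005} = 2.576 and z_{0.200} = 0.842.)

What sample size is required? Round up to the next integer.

n = 52

n = (z_{α/2} + z_β)² · σ² / δ²
  = (2.576 + 0.842)² · 9² / 4.3²
  = 11.6827 · 81 / 18.49
  = 51.18
Round up → n = 52.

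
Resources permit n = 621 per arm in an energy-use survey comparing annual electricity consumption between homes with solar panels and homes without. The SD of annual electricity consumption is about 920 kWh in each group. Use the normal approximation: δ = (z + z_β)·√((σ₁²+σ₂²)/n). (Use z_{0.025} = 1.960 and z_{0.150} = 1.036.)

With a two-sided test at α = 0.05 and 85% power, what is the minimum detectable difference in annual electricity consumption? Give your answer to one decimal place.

δ = (z_{α/2} + z_β) · √((σ₁²+σ₂²)/n)
  = (1.960 + 1.036) · √(1692800/621)
  = 2.996 · √2725.9
  = 2.996 · 52.2104
  = 156.4224

Minimum detectable difference ≈ 156.4 kWh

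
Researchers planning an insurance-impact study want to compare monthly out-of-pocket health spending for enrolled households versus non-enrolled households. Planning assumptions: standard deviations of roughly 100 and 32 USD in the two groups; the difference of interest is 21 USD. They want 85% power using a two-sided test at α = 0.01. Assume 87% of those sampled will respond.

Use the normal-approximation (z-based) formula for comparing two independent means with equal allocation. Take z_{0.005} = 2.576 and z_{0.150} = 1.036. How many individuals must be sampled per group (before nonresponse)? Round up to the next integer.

n = 375 per group

n = (z_{α/2} + z_β)² · (σ₁² + σ₂²) / δ²
  = (2.576 + 1.036)² · (100² + 32² = 11024) / 21²
  = 13.0465 · 11024 / 441
  = 326.13
Adjust for 87% response: 326.13 / 0.87 = 374.87.
Round up → n = 375 per group.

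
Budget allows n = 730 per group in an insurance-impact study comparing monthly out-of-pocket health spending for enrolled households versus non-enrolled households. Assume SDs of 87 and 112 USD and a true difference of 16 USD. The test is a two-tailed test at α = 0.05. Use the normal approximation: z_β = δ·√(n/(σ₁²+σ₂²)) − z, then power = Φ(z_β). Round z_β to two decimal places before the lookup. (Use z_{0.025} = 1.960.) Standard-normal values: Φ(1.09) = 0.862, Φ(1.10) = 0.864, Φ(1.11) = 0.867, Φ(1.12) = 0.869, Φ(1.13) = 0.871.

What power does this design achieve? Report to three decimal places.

z_β = δ·√(n/(σ₁²+σ₂²)) − z_{α/2}
    = 16 · √(730/20113) − 1.960
    = 16 · 0.19051 − 1.960
    = 3.0482 − 1.960 = 1.0882 → 1.09
Power = Φ(1.09) = 0.862.

Power ≈ 0.862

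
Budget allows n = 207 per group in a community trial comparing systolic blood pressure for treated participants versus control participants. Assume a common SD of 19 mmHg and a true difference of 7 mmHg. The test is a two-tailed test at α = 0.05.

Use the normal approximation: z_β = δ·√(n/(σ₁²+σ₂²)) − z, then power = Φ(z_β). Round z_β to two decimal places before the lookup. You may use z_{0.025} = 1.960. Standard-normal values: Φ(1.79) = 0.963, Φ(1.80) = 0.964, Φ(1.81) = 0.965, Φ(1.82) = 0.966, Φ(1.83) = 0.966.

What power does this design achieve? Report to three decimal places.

z_β = δ·√(n/(σ₁²+σ₂²)) − z_{α/2}
    = 7 · √(207/722) − 1.960
    = 7 · 0.53545 − 1.960
    = 3.7481 − 1.960 = 1.7881 → 1.79
Power = Φ(1.79) = 0.963.

Power ≈ 0.963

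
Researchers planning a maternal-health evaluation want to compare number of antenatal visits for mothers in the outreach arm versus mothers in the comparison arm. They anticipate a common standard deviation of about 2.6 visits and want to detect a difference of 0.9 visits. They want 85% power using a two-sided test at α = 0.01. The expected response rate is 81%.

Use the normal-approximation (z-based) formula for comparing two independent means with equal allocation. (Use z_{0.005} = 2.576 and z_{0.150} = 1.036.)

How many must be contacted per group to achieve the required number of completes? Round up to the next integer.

n = 269 per group

n = (z_{α/2} + z_β)² · (σ₁² + σ₂²) / δ²
  = (2.576 + 1.036)² · (2·2.6² = 13.52) / 0.9²
  = 13.0465 · 13.52 / 0.81
  = 217.76
Adjust for 81% response: 217.76 / 0.81 = 268.85.
Round up → n = 269 per group.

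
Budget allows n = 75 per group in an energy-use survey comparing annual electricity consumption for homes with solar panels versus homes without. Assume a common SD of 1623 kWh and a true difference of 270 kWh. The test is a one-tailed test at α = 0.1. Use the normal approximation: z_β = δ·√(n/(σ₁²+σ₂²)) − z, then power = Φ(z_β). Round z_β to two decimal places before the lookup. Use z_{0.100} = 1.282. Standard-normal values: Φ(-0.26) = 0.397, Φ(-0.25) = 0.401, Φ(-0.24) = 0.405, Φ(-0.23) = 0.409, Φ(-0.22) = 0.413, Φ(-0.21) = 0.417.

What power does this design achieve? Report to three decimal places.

Power ≈ 0.397

z_β = δ·√(n/(σ₁²+σ₂²)) − z_α
    = 270 · √(75/5268258) − 1.282
    = 270 · 0.00377 − 1.282
    = 1.0187 − 1.282 = -0.2633 → -0.26
Power = Φ(-0.26) = 0.397.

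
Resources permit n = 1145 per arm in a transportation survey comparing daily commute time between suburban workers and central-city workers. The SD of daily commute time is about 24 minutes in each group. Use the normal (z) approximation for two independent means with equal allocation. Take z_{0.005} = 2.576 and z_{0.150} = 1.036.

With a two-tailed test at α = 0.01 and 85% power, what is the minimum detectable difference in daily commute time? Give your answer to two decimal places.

δ = (z_{α/2} + z_β) · √((σ₁²+σ₂²)/n)
  = (2.576 + 1.036) · √(1152/1145)
  = 3.612 · √1.0061
  = 3.612 · 1.0031
  = 3.6230

Minimum detectable difference ≈ 3.62 minutes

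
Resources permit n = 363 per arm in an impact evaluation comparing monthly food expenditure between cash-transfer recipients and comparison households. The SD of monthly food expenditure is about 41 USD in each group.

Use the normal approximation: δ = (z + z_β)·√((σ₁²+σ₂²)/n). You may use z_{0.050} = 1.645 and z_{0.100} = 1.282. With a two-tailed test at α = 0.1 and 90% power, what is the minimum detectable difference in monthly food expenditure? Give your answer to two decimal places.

δ = (z_{α/2} + z_β) · √((σ₁²+σ₂²)/n)
  = (1.645 + 1.282) · √(3362/363)
  = 2.927 · √9.2617
  = 2.927 · 3.0433
  = 8.9078

Minimum detectable difference ≈ 8.91 USD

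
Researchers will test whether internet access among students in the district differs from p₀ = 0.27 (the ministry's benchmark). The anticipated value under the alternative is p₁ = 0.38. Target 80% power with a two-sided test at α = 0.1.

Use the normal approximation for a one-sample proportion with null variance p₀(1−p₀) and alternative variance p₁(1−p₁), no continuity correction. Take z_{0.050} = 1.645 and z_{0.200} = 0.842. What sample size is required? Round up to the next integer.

n = [z_{α/2}·√(p₀q₀) + z_β·√(p₁q₁)]² / (p₁ − p₀)²
  = [1.645·√(0.27·0.73) + 0.842·√(0.38·0.62)]² / (0.11)²
  = [1.645·0.4440 + 0.842·0.4854]² / 0.0121
  = [1.1390]² / 0.0121
  = 107.22
Round up → n = 108.

n = 108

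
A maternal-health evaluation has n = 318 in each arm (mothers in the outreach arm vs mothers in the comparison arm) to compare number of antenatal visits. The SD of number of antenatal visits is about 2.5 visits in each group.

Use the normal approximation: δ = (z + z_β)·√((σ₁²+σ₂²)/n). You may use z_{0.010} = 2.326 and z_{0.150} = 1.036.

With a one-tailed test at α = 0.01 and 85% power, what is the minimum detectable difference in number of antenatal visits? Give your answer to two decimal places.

δ = (z_α + z_β) · √((σ₁²+σ₂²)/n)
  = (2.326 + 1.036) · √(12.5/318)
  = 3.362 · √0.03931
  = 3.362 · 0.1983
  = 0.6666

Minimum detectable difference ≈ 0.67 visits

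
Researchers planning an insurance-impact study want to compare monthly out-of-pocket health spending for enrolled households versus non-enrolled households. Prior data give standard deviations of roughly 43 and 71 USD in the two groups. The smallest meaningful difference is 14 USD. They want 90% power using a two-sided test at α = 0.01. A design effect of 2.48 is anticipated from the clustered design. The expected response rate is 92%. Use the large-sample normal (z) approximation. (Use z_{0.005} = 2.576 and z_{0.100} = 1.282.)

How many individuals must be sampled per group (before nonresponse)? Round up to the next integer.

n = (z_{α/2} + z_β)² · (σ₁² + σ₂²) / δ²
  = (2.576 + 1.282)² · (43² + 71² = 6890) / 14²
  = 14.8842 · 6890 / 196
  = 523.22
Design effect: 2.48 × 523.22 = 1297.60.
Adjust for 92% response: 1297.60 / 0.92 = 1410.43.
Round up → n = 1411 per group.

n = 1411 per group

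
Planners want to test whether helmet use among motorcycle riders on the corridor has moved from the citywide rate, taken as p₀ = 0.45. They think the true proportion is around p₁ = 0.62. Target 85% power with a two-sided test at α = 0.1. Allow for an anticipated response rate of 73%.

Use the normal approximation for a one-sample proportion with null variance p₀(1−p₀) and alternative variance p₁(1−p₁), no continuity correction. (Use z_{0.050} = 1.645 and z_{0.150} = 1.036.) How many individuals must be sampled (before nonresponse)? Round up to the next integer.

n = 83

n = [z_{α/2}·√(p₀q₀) + z_β·√(p₁q₁)]² / (p₁ − p₀)²
  = [1.645·√(0.45·0.55) + 1.036·√(0.62·0.38)]² / (0.17)²
  = [1.645·0.4975 + 1.036·0.4854]² / 0.0289
  = [1.3212]² / 0.0289
  = 60.40
Adjust for 73% response: 60.40 / 0.73 = 82.74.
Round up → n = 83.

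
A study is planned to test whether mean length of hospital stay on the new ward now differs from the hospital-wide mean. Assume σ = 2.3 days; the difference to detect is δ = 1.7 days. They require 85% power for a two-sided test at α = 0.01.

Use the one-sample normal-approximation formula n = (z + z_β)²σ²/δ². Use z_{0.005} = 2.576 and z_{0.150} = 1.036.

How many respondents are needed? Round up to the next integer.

n = 24

n = (z_{α/2} + z_β)² · σ² / δ²
  = (2.576 + 1.036)² · 2.3² / 1.7²
  = 13.0465 · 5.29 / 2.89
  = 23.88
Round up → n = 24.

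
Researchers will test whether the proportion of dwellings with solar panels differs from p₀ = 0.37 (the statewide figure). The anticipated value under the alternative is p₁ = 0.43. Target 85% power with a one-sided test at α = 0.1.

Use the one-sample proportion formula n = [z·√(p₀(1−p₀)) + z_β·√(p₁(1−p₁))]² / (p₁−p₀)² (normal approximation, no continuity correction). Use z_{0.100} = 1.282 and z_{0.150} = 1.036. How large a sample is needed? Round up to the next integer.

n = 356

n = [z_α·√(p₀q₀) + z_β·√(p₁q₁)]² / (p₁ − p₀)²
  = [1.282·√(0.37·0.63) + 1.036·√(0.43·0.57)]² / (0.06)²
  = [1.282·0.4828 + 1.036·0.4951]² / 0.0036
  = [1.1319]² / 0.0036
  = 355.86
Round up → n = 356.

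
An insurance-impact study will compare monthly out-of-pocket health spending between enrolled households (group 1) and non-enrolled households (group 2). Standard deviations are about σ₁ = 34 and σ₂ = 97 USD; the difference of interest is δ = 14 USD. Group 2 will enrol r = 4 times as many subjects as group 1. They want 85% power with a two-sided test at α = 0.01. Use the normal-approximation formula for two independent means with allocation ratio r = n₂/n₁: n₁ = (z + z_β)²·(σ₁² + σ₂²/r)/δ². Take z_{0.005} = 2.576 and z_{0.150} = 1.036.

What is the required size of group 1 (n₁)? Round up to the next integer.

n₁ = (z_{α/2} + z_β)² · (σ₁² + σ₂²/r) / δ²
   = (2.576 + 1.036)² · (34² + 97²/4) / 14²
   = 13.0465 · (1156 + 2352.2) / 196
   = 13.0465 · 3508.2 / 196
   = 233.52
Round up → n₁ = 234; n₂ = r·n₁ = 4 × 234 = 936.

n₁ = 234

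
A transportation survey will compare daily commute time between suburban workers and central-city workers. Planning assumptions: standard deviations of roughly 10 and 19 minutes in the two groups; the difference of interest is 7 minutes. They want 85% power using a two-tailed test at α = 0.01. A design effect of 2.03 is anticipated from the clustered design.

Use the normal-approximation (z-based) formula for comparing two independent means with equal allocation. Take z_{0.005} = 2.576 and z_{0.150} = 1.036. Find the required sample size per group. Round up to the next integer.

n = 250 per group

n = (z_{α/2} + z_β)² · (σ₁² + σ₂²) / δ²
  = (2.576 + 1.036)² · (10² + 19² = 461) / 7²
  = 13.0465 · 461 / 49
  = 122.74
Design effect: 2.03 × 122.74 = 249.17.
Round up → n = 250 per group.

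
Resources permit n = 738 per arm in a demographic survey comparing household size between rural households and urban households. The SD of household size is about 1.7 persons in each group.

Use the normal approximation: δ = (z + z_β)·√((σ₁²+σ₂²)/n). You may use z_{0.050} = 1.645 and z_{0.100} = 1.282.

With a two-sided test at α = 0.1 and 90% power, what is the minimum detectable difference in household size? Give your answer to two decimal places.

Minimum detectable difference ≈ 0.26 persons

δ = (z_{α/2} + z_β) · √((σ₁²+σ₂²)/n)
  = (1.645 + 1.282) · √(5.78/738)
  = 2.927 · √0.00783
  = 2.927 · 0.0885
  = 0.2590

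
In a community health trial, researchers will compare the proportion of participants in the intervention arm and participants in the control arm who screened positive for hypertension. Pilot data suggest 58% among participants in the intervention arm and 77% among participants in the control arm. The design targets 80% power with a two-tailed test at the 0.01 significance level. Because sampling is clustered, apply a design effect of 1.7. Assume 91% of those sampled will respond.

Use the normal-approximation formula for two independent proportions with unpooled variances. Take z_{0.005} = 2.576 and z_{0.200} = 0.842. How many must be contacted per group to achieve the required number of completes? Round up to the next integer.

n = 255 per group

n = (z_{α/2} + z_β)² · [p₁(1−p₁) + p₂(1−p₂)] / (p₁ − p₂)²
  = (2.576 + 0.842)² · (0.58·0.42 + 0.77·0.23) / (-0.19)²
  = (3.418)² · (0.2436 + 0.1771) / 0.0361
  = 11.6827 · 0.4207 / 0.0361
  = 136.15
Design effect: 1.7 × 136.15 = 231.45.
Adjust for 91% response: 231.45 / 0.91 = 254.34.
Round up → n = 255 per group.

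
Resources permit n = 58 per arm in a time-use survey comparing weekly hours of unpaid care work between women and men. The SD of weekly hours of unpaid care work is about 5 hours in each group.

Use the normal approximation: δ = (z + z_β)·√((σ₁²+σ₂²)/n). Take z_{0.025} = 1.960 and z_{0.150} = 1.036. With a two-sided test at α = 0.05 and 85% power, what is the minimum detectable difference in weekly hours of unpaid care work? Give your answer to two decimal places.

δ = (z_{α/2} + z_β) · √((σ₁²+σ₂²)/n)
  = (1.960 + 1.036) · √(50/58)
  = 2.996 · √0.86207
  = 2.996 · 0.9285
  = 2.7817

Minimum detectable difference ≈ 2.78 hours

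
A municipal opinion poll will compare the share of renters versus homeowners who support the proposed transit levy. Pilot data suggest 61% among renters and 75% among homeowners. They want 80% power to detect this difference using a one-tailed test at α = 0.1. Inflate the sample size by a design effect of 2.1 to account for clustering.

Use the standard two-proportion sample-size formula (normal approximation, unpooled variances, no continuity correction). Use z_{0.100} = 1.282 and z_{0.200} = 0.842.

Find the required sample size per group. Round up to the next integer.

n = (z_α + z_β)² · [p₁(1−p₁) + p₂(1−p₂)] / (p₁ − p₂)²
  = (1.282 + 0.842)² · (0.61·0.39 + 0.75·0.25) / (-0.14)²
  = (2.124)² · (0.2379 + 0.1875) / 0.0196
  = 4.5114 · 0.4254 / 0.0196
  = 97.92
Design effect: 2.1 × 97.92 = 205.62.
Round up → n = 206 per group.

n = 206 per group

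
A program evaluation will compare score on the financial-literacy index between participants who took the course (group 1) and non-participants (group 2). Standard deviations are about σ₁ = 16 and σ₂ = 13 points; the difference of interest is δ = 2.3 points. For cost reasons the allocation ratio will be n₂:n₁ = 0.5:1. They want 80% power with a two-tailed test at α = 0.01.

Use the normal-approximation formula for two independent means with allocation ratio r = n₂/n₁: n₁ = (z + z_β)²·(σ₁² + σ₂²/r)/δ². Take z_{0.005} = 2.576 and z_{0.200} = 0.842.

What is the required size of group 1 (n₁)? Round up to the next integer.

n₁ = 1312

n₁ = (z_{α/2} + z_β)² · (σ₁² + σ₂²/r) / δ²
   = (2.576 + 0.842)² · (16² + 13²/0.5) / 2.3²
   = 11.6827 · (256 + 338) / 5.29
   = 11.6827 · 594 / 5.29
   = 1311.82
Round up → n₁ = 1312; n₂ = r·n₁ = 0.5 × 1312 = 656.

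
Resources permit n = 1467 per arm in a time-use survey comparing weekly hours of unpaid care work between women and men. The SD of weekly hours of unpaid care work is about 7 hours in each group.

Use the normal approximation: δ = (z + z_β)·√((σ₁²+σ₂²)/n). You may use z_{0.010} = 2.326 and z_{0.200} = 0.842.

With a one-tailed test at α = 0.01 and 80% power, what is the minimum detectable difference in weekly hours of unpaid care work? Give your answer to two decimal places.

δ = (z_α + z_β) · √((σ₁²+σ₂²)/n)
  = (2.326 + 0.842) · √(98/1467)
  = 3.168 · √0.0668
  = 3.168 · 0.2585
  = 0.8188

Minimum detectable difference ≈ 0.82 hours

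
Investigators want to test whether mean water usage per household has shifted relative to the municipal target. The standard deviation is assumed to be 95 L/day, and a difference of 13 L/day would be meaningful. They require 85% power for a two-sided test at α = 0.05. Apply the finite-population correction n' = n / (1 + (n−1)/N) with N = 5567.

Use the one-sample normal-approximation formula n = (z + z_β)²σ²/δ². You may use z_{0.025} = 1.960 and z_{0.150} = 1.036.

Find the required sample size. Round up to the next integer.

n = (z_{α/2} + z_β)² · σ² / δ²
  = (1.960 + 1.036)² · 95² / 13²
  = 8.9760 · 9025 / 169
  = 479.34
Finite-population correction (N = 5567): 479.34 / (1 + (479.34 − 1)/5567) = 441.41.
Round up → n = 442.

n = 442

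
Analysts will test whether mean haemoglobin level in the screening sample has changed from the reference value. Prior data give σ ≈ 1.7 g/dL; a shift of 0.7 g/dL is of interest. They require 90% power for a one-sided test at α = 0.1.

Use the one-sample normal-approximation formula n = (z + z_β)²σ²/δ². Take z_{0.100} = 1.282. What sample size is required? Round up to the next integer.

n = (z_α + z_β)² · σ² / δ²
  = (1.282 + 1.282)² · 1.7² / 0.7²
  = 6.5741 · 2.89 / 0.49
  = 38.77
Round up → n = 39.

n = 39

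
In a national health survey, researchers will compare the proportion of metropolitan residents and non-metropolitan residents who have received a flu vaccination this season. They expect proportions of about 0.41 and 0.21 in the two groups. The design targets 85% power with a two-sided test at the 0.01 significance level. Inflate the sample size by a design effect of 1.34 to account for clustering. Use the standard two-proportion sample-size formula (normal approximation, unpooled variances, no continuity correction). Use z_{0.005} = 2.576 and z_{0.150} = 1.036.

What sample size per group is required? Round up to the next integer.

n = 179 per group

n = (z_{α/2} + z_β)² · [p₁(1−p₁) + p₂(1−p₂)] / (p₁ − p₂)²
  = (2.576 + 1.036)² · (0.41·0.59 + 0.21·0.79) / (0.20)²
  = (3.612)² · (0.2419 + 0.1659) / 0.0400
  = 13.0465 · 0.4078 / 0.0400
  = 133.01
Design effect: 1.34 × 133.01 = 178.23.
Round up → n = 179 per group.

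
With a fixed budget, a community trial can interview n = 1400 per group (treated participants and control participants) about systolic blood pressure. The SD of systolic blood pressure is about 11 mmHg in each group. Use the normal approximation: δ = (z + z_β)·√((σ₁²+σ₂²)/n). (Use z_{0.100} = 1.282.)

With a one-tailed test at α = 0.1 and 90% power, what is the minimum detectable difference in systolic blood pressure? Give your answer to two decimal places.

Minimum detectable difference ≈ 1.07 mmHg

δ = (z_α + z_β) · √((σ₁²+σ₂²)/n)
  = (1.282 + 1.282) · √(242/1400)
  = 2.564 · √0.17286
  = 2.564 · 0.4158
  = 1.0660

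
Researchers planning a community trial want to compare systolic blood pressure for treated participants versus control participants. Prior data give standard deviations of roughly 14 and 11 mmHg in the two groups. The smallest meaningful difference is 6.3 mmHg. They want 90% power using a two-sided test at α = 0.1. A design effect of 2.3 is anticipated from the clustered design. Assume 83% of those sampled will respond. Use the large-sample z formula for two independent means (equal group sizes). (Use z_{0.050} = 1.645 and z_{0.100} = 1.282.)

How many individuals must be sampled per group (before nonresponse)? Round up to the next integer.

n = (z_{α/2} + z_β)² · (σ₁² + σ₂²) / δ²
  = (1.645 + 1.282)² · (14² + 11² = 317) / 6.3²
  = 8.5673 · 317 / 39.69
  = 68.43
Design effect: 2.3 × 68.43 = 157.38.
Adjust for 83% response: 157.38 / 0.83 = 189.62.
Round up → n = 190 per group.

n = 190 per group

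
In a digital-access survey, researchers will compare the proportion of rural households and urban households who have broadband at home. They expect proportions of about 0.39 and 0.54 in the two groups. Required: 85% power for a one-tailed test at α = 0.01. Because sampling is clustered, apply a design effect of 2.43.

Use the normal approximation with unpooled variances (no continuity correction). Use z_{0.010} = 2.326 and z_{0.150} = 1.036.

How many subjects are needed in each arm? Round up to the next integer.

n = 594 per group

n = (z_α + z_β)² · [p₁(1−p₁) + p₂(1−p₂)] / (p₁ − p₂)²
  = (2.326 + 1.036)² · (0.39·0.61 + 0.54·0.46) / (-0.15)²
  = (3.362)² · (0.2379 + 0.2484) / 0.0225
  = 11.3030 · 0.4863 / 0.0225
  = 244.30
Design effect: 2.43 × 244.30 = 593.64.
Round up → n = 594 per group.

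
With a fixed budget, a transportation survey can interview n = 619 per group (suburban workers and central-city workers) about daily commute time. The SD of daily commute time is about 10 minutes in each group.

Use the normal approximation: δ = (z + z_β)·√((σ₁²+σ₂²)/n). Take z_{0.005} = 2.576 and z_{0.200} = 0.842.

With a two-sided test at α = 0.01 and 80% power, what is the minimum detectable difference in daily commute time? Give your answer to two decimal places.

δ = (z_{α/2} + z_β) · √((σ₁²+σ₂²)/n)
  = (2.576 + 0.842) · √(200/619)
  = 3.418 · √0.3231
  = 3.418 · 0.5684
  = 1.9429

Minimum detectable difference ≈ 1.94 minutes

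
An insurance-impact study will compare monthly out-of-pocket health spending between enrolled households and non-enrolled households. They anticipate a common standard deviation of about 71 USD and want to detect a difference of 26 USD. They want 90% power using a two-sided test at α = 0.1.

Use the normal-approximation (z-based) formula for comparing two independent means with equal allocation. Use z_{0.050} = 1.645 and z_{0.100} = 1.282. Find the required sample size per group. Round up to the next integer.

n = 128 per group

n = (z_{α/2} + z_β)² · (σ₁² + σ₂²) / δ²
  = (1.645 + 1.282)² · (2·71² = 10082) / 26²
  = 8.5673 · 10082 / 676
  = 127.77
Round up → n = 128 per group.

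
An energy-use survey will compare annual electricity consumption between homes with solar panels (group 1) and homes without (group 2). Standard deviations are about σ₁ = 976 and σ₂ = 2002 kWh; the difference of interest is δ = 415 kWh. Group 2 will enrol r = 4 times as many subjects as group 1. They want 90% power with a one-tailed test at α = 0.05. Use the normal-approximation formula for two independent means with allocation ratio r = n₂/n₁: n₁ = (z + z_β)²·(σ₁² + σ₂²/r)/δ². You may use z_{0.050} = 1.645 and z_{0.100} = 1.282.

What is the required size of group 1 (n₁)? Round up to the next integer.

n₁ = (z_α + z_β)² · (σ₁² + σ₂²/r) / δ²
   = (1.645 + 1.282)² · (976² + 2002²/4) / 415²
   = 8.5673 · (952576 + 1002001) / 172225
   = 8.5673 · 1954577 / 172225
   = 97.23
Round up → n₁ = 98; n₂ = r·n₁ = 4 × 98 = 392.

n₁ = 98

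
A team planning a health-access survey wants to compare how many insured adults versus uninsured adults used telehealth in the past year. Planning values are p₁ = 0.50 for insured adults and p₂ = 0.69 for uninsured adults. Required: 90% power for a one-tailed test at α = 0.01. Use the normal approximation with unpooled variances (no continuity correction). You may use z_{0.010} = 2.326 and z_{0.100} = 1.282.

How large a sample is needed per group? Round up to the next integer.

n = 168 per group

n = (z_α + z_β)² · [p₁(1−p₁) + p₂(1−p₂)] / (p₁ − p₂)²
  = (2.326 + 1.282)² · (0.50·0.50 + 0.69·0.31) / (-0.19)²
  = (3.608)² · (0.2500 + 0.2139) / 0.0361
  = 13.0177 · 0.4639 / 0.0361
  = 167.28
Round up → n = 168 per group.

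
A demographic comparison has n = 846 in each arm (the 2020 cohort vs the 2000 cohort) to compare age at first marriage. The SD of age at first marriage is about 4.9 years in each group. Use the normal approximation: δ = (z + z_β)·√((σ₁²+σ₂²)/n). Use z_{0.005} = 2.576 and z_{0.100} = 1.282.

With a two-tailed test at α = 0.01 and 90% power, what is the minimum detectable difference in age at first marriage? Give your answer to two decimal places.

δ = (z_{α/2} + z_β) · √((σ₁²+σ₂²)/n)
  = (2.576 + 1.282) · √(48.02/846)
  = 3.858 · √0.05676
  = 3.858 · 0.2382
  = 0.9192

Minimum detectable difference ≈ 0.92 years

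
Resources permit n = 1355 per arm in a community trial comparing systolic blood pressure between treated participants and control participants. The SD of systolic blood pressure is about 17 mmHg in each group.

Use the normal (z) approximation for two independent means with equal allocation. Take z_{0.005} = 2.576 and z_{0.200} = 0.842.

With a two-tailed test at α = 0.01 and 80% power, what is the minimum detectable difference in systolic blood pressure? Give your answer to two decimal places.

Minimum detectable difference ≈ 2.23 mmHg

δ = (z_{α/2} + z_β) · √((σ₁²+σ₂²)/n)
  = (2.576 + 0.842) · √(578/1355)
  = 3.418 · √0.42657
  = 3.418 · 0.6531
  = 2.2324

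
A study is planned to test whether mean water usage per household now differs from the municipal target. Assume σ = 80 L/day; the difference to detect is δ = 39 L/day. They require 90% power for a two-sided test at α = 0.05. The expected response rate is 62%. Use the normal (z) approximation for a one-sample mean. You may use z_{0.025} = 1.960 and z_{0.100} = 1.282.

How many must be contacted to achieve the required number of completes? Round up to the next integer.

n = (z_{α/2} + z_β)² · σ² / δ²
  = (1.960 + 1.282)² · 80² / 39²
  = 10.5106 · 6400 / 1521
  = 44.23
Adjust for 62% response: 44.23 / 0.62 = 71.33.
Round up → n = 72.

n = 72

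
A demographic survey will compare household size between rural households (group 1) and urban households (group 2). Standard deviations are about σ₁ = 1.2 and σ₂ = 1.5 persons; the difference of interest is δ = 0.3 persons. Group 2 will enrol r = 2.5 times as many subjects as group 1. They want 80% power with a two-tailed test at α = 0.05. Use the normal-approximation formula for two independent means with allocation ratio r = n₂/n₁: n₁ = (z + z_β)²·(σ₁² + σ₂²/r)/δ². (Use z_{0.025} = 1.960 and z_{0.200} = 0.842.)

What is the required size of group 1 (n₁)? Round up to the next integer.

n₁ = (z_{α/2} + z_β)² · (σ₁² + σ₂²/r) / δ²
   = (1.960 + 0.842)² · (1.2² + 1.5²/2.5) / 0.3²
   = 7.8512 · (1.44 + 0.9) / 0.09
   = 7.8512 · 2.34 / 0.09
   = 204.13
Round up → n₁ = 205; n₂ = r·n₁ = 2.5 × 205 = 513.

n₁ = 205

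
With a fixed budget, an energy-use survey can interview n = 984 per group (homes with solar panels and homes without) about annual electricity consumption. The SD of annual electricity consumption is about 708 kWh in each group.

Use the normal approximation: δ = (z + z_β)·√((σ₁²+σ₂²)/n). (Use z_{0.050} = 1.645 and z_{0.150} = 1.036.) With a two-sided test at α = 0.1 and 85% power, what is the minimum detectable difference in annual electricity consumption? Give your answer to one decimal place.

δ = (z_{α/2} + z_β) · √((σ₁²+σ₂²)/n)
  = (1.645 + 1.036) · √(1002528/984)
  = 2.681 · √1018.8
  = 2.681 · 31.9191
  = 85.5751

Minimum detectable difference ≈ 85.6 kWh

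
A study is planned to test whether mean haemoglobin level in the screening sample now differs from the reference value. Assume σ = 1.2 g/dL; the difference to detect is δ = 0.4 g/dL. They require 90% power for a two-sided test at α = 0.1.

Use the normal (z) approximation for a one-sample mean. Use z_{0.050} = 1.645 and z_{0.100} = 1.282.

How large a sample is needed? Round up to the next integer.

n = 78

n = (z_{α/2} + z_β)² · σ² / δ²
  = (1.645 + 1.282)² · 1.2² / 0.4²
  = 8.5673 · 1.44 / 0.16
  = 77.11
Round up → n = 78.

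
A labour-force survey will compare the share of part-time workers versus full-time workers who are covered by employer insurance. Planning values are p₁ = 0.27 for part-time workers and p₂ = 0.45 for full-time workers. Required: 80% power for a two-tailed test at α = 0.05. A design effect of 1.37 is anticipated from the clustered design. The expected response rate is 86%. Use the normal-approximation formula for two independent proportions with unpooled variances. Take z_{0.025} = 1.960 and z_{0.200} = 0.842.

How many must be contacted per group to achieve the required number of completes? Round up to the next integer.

n = 172 per group

n = (z_{α/2} + z_β)² · [p₁(1−p₁) + p₂(1−p₂)] / (p₁ − p₂)²
  = (1.960 + 0.842)² · (0.27·0.73 + 0.45·0.55) / (-0.18)²
  = (2.802)² · (0.1971 + 0.2475) / 0.0324
  = 7.8512 · 0.4446 / 0.0324
  = 107.74
Design effect: 1.37 × 107.74 = 147.60.
Adjust for 86% response: 147.60 / 0.86 = 171.63.
Round up → n = 172 per group.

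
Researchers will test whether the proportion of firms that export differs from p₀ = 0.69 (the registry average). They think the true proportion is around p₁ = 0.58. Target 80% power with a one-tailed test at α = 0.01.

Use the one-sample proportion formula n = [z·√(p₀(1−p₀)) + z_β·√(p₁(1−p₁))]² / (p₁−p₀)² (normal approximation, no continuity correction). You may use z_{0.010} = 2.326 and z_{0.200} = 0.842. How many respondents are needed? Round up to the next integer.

n = [z_α·√(p₀q₀) + z_β·√(p₁q₁)]² / (p₁ − p₀)²
  = [2.326·√(0.69·0.31) + 0.842·√(0.58·0.42)]² / (-0.11)²
  = [2.326·0.4625 + 0.842·0.4936]² / 0.0121
  = [1.4913]² / 0.0121
  = 183.81
Round up → n = 184.

n = 184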